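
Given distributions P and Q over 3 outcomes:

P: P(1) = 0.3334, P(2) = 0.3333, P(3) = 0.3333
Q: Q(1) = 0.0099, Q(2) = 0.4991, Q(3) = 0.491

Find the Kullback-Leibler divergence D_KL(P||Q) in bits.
1.3111 bits

D_KL(P||Q) = Σ P(x) log₂(P(x)/Q(x))

Computing term by term:
  P(1)·log₂(P(1)/Q(1)) = 0.3334·log₂(0.3334/0.0099) = 1.69157
  P(2)·log₂(P(2)/Q(2)) = 0.3333·log₂(0.3333/0.4991) = -0.19415
  P(3)·log₂(P(3)/Q(3)) = 0.3333·log₂(0.3333/0.491) = -0.18628

D_KL(P||Q) = 1.69157 - 0.19415 - 0.18628 = 1.31114 ≈ 1.3111 bits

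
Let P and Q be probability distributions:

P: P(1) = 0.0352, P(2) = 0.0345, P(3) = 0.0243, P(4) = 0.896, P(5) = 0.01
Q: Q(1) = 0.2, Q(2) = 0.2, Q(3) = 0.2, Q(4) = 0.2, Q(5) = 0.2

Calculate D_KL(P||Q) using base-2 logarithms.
1.6457 bits

D_KL(P||Q) = Σ P(x) log₂(P(x)/Q(x))

Computing term by term:
  P(1)·log₂(P(1)/Q(1)) = 0.0352·log₂(0.0352/0.2) = -0.08822
  P(2)·log₂(P(2)/Q(2)) = 0.0345·log₂(0.0345/0.2) = -0.08747
  P(3)·log₂(P(3)/Q(3)) = 0.0243·log₂(0.0243/0.2) = -0.07390
  P(4)·log₂(P(4)/Q(4)) = 0.896·log₂(0.896/0.2) = 1.93849
  P(5)·log₂(P(5)/Q(5)) = 0.01·log₂(0.01/0.2) = -0.04322

D_KL(P||Q) = -0.08822 - 0.08747 - 0.07390 + 1.93849 - 0.04322 = 1.64568 ≈ 1.6457 bits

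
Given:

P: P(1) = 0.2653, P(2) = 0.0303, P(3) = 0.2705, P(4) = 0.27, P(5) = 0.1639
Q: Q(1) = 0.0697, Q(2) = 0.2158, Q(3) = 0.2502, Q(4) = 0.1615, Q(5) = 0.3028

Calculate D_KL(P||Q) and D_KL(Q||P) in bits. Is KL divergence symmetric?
D_KL(P||Q) = 0.5113 bits, D_KL(Q||P) = 0.5970 bits. No, KL divergence is not symmetric.

D_KL(P||Q) = Σ P(x) log₂(P(x)/Q(x))

Computing term by term:
  P(1)·log₂(P(1)/Q(1)) = 0.2653·log₂(0.2653/0.0697) = 0.51160
  P(2)·log₂(P(2)/Q(2)) = 0.0303·log₂(0.0303/0.2158) = -0.08582
  P(3)·log₂(P(3)/Q(3)) = 0.2705·log₂(0.2705/0.2502) = 0.03044
  P(4)·log₂(P(4)/Q(4)) = 0.27·log₂(0.27/0.1615) = 0.20018
  P(5)·log₂(P(5)/Q(5)) = 0.1639·log₂(0.1639/0.3028) = -0.14514

D_KL(P||Q) = 0.51160 - 0.08582 + 0.03044 + 0.20018 - 0.14514 = 0.51126 ≈ 0.5113 bits

D_KL(Q||P) = Σ Q(x) log₂(Q(x)/P(x))

Computing term by term:
  Q(1)·log₂(Q(1)/P(1)) = 0.0697·log₂(0.0697/0.2653) = -0.13441
  Q(2)·log₂(Q(2)/P(2)) = 0.2158·log₂(0.2158/0.0303) = 0.61121
  Q(3)·log₂(Q(3)/P(3)) = 0.2502·log₂(0.2502/0.2705) = -0.02816
  Q(4)·log₂(Q(4)/P(4)) = 0.1615·log₂(0.1615/0.27) = -0.11974
  Q(5)·log₂(Q(5)/P(5)) = 0.3028·log₂(0.3028/0.1639) = 0.26814

D_KL(Q||P) = -0.13441 + 0.61121 - 0.02816 - 0.11974 + 0.26814 = 0.59704 ≈ 0.5970 bits

These are NOT equal (difference: 0.0857 bits). KL divergence is asymmetric: D_KL(P||Q) ≠ D_KL(Q||P) in general.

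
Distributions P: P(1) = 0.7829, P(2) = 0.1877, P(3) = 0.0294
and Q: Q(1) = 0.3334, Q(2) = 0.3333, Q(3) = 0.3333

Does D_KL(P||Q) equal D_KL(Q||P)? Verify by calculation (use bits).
D_KL(P||Q) = 0.7057 bits, D_KL(Q||P) = 1.0330 bits. No — D_KL(P||Q) ≠ D_KL(Q||P) for this pair.

D_KL(P||Q) = Σ P(x) log₂(P(x)/Q(x))

Computing term by term:
  P(1)·log₂(P(1)/Q(1)) = 0.7829·log₂(0.7829/0.3334) = 0.96420
  P(2)·log₂(P(2)/Q(2)) = 0.1877·log₂(0.1877/0.3333) = -0.15549
  P(3)·log₂(P(3)/Q(3)) = 0.0294·log₂(0.0294/0.3333) = -0.10299

D_KL(P||Q) = 0.96420 - 0.15549 - 0.10299 = 0.70572 ≈ 0.7057 bits

D_KL(Q||P) = Σ Q(x) log₂(Q(x)/P(x))

Computing term by term:
  Q(1)·log₂(Q(1)/P(1)) = 0.3334·log₂(0.3334/0.7829) = -0.41061
  Q(2)·log₂(Q(2)/P(2)) = 0.3333·log₂(0.3333/0.1877) = 0.27610
  Q(3)·log₂(Q(3)/P(3)) = 0.3333·log₂(0.3333/0.0294) = 1.16753

D_KL(Q||P) = -0.41061 + 0.27610 + 1.16753 = 1.03302 ≈ 1.0330 bits

These are NOT equal (difference: 0.3273 bits). KL divergence is asymmetric: D_KL(P||Q) ≠ D_KL(Q||P) in general.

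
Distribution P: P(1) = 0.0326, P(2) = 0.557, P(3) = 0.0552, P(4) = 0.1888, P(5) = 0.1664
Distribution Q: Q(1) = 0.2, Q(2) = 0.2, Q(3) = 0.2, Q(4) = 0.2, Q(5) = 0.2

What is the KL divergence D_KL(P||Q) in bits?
0.5754 bits

D_KL(P||Q) = Σ P(x) log₂(P(x)/Q(x))

Computing term by term:
  P(1)·log₂(P(1)/Q(1)) = 0.0326·log₂(0.0326/0.2) = -0.08532
  P(2)·log₂(P(2)/Q(2)) = 0.557·log₂(0.557/0.2) = 0.82307
  P(3)·log₂(P(3)/Q(3)) = 0.0552·log₂(0.0552/0.2) = -0.10252
  P(4)·log₂(P(4)/Q(4)) = 0.1888·log₂(0.1888/0.2) = -0.01570
  P(5)·log₂(P(5)/Q(5)) = 0.1664·log₂(0.1664/0.2) = -0.04415

D_KL(P||Q) = -0.08532 + 0.82307 - 0.10252 - 0.01570 - 0.04415 = 0.57538 ≈ 0.5754 bits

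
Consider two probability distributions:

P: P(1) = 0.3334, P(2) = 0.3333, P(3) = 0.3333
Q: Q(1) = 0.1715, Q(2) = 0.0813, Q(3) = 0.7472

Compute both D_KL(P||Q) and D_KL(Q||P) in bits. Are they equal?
D_KL(P||Q) = 0.6100 bits, D_KL(Q||P) = 0.5403 bits. No, they are not equal.

D_KL(P||Q) = Σ P(x) log₂(P(x)/Q(x))

Computing term by term:
  P(1)·log₂(P(1)/Q(1)) = 0.3334·log₂(0.3334/0.1715) = 0.31975
  P(2)·log₂(P(2)/Q(2)) = 0.3333·log₂(0.3333/0.0813) = 0.67843
  P(3)·log₂(P(3)/Q(3)) = 0.3333·log₂(0.3333/0.7472) = -0.38819

D_KL(P||Q) = 0.31975 + 0.67843 - 0.38819 = 0.60999 ≈ 0.6100 bits

D_KL(Q||P) = Σ Q(x) log₂(Q(x)/P(x))

Computing term by term:
  Q(1)·log₂(Q(1)/P(1)) = 0.1715·log₂(0.1715/0.3334) = -0.16448
  Q(2)·log₂(Q(2)/P(2)) = 0.0813·log₂(0.0813/0.3333) = -0.16549
  Q(3)·log₂(Q(3)/P(3)) = 0.7472·log₂(0.7472/0.3333) = 0.87024

D_KL(Q||P) = -0.16448 - 0.16549 + 0.87024 = 0.54027 ≈ 0.5403 bits

These are NOT equal (difference: 0.0697 bits). KL divergence is asymmetric: D_KL(P||Q) ≠ D_KL(Q||P) in general.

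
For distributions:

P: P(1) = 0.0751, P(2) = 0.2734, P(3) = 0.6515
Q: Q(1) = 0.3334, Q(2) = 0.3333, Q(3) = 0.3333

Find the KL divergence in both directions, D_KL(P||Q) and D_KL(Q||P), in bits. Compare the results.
D_KL(P||Q) = 0.3903 bits, D_KL(Q||P) = 0.4899 bits. D_KL(Q||P) is larger than D_KL(P||Q) by 0.0996 bits; the two directions differ.

D_KL(P||Q) = Σ P(x) log₂(P(x)/Q(x))

Computing term by term:
  P(1)·log₂(P(1)/Q(1)) = 0.0751·log₂(0.0751/0.3334) = -0.16149
  P(2)·log₂(P(2)/Q(2)) = 0.2734·log₂(0.2734/0.3333) = -0.07814
  P(3)·log₂(P(3)/Q(3)) = 0.6515·log₂(0.6515/0.3333) = 0.62996

D_KL(P||Q) = -0.16149 - 0.07814 + 0.62996 = 0.39033 ≈ 0.3903 bits

D_KL(Q||P) = Σ Q(x) log₂(Q(x)/P(x))

Computing term by term:
  Q(1)·log₂(Q(1)/P(1)) = 0.3334·log₂(0.3334/0.0751) = 0.71693
  Q(2)·log₂(Q(2)/P(2)) = 0.3333·log₂(0.3333/0.2734) = 0.09526
  Q(3)·log₂(Q(3)/P(3)) = 0.3333·log₂(0.3333/0.6515) = -0.32228

D_KL(Q||P) = 0.71693 + 0.09526 - 0.32228 = 0.48991 ≈ 0.4899 bits

These are NOT equal (difference: 0.0996 bits). KL divergence is asymmetric: D_KL(P||Q) ≠ D_KL(Q||P) in general.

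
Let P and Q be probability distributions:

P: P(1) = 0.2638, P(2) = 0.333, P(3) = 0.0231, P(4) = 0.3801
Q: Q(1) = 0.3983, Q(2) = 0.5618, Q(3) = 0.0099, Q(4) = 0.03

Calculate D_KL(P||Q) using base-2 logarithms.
1.0126 bits

D_KL(P||Q) = Σ P(x) log₂(P(x)/Q(x))

Computing term by term:
  P(1)·log₂(P(1)/Q(1)) = 0.2638·log₂(0.2638/0.3983) = -0.15681
  P(2)·log₂(P(2)/Q(2)) = 0.333·log₂(0.333/0.5618) = -0.25126
  P(3)·log₂(P(3)/Q(3)) = 0.0231·log₂(0.0231/0.0099) = 0.02824
  P(4)·log₂(P(4)/Q(4)) = 0.3801·log₂(0.3801/0.03) = 1.39244

D_KL(P||Q) = -0.15681 - 0.25126 + 0.02824 + 1.39244 = 1.01261 ≈ 1.0126 bits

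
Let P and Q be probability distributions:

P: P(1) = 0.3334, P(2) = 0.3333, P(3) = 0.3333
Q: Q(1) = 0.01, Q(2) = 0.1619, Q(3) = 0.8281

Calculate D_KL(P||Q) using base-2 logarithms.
1.5963 bits

D_KL(P||Q) = Σ P(x) log₂(P(x)/Q(x))

Computing term by term:
  P(1)·log₂(P(1)/Q(1)) = 0.3334·log₂(0.3334/0.01) = 1.68673
  P(2)·log₂(P(2)/Q(2)) = 0.3333·log₂(0.3333/0.1619) = 0.34720
  P(3)·log₂(P(3)/Q(3)) = 0.3333·log₂(0.3333/0.8281) = -0.43762

D_KL(P||Q) = 1.68673 + 0.34720 - 0.43762 = 1.59631 ≈ 1.5963 bits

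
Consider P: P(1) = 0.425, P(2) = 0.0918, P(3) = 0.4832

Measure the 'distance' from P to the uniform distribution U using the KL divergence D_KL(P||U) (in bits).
0.2370 bits

U(i) = 1/3 for all i

D_KL(P||U) = Σ P(x) log₂(P(x) / (1/3))
           = Σ P(x) log₂(P(x)) + log₂(3)
           = log₂(3) - H(P)

H(P) = -Σ P(x) log₂(P(x)):
  -P(1)·log₂(P(1)) = -(0.425)·log₂(0.425) = 0.52465
  -P(2)·log₂(P(2)) = -(0.0918)·log₂(0.0918) = 0.31628
  -P(3)·log₂(P(3)) = -(0.4832)·log₂(0.4832) = 0.50703
H(P) = 0.52465 + 0.31628 + 0.50703 = 1.34796 bits

log₂(3) = 1.58496 bits

D_KL(P||U) = 1.58496 - 1.34796 = 0.23700 ≈ 0.2370 bits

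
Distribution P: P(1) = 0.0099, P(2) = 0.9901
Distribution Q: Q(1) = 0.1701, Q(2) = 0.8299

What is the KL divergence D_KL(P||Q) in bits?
0.2115 bits

D_KL(P||Q) = Σ P(x) log₂(P(x)/Q(x))

Computing term by term:
  P(1)·log₂(P(1)/Q(1)) = 0.0099·log₂(0.0099/0.1701) = -0.04062
  P(2)·log₂(P(2)/Q(2)) = 0.9901·log₂(0.9901/0.8299) = 0.25212

D_KL(P||Q) = -0.04062 + 0.25212 = 0.21150 ≈ 0.2115 bits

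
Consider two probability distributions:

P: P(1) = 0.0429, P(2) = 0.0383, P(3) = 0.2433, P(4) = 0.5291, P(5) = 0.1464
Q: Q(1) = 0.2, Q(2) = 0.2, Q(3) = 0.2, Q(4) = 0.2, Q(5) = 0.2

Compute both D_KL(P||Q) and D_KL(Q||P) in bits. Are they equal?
D_KL(P||Q) = 0.5589 bits, D_KL(Q||P) = 0.6739 bits. No, they are not equal.

D_KL(P||Q) = Σ P(x) log₂(P(x)/Q(x))

Computing term by term:
  P(1)·log₂(P(1)/Q(1)) = 0.0429·log₂(0.0429/0.2) = -0.09528
  P(2)·log₂(P(2)/Q(2)) = 0.0383·log₂(0.0383/0.2) = -0.09133
  P(3)·log₂(P(3)/Q(3)) = 0.2433·log₂(0.2433/0.2) = 0.06879
  P(4)·log₂(P(4)/Q(4)) = 0.5291·log₂(0.5291/0.2) = 0.74261
  P(5)·log₂(P(5)/Q(5)) = 0.1464·log₂(0.1464/0.2) = -0.06589

D_KL(P||Q) = -0.09528 - 0.09133 + 0.06879 + 0.74261 - 0.06589 = 0.55890 ≈ 0.5589 bits

D_KL(Q||P) = Σ Q(x) log₂(Q(x)/P(x))

Computing term by term:
  Q(1)·log₂(Q(1)/P(1)) = 0.2·log₂(0.2/0.0429) = 0.44419
  Q(2)·log₂(Q(2)/P(2)) = 0.2·log₂(0.2/0.0383) = 0.47692
  Q(3)·log₂(Q(3)/P(3)) = 0.2·log₂(0.2/0.2433) = -0.05655
  Q(4)·log₂(Q(4)/P(4)) = 0.2·log₂(0.2/0.5291) = -0.28071
  Q(5)·log₂(Q(5)/P(5)) = 0.2·log₂(0.2/0.1464) = 0.09002

D_KL(Q||P) = 0.44419 + 0.47692 - 0.05655 - 0.28071 + 0.09002 = 0.67387 ≈ 0.6739 bits

These are NOT equal (difference: 0.1150 bits). KL divergence is asymmetric: D_KL(P||Q) ≠ D_KL(Q||P) in general.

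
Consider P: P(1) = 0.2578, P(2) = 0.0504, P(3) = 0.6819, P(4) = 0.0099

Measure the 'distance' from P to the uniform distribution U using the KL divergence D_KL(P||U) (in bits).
0.8360 bits

U(i) = 1/4 for all i

D_KL(P||U) = Σ P(x) log₂(P(x) / (1/4))
           = Σ P(x) log₂(P(x)) + log₂(4)
           = log₂(4) - H(P)

H(P) = -Σ P(x) log₂(P(x)):
  -P(1)·log₂(P(1)) = -(0.2578)·log₂(0.2578) = 0.50417
  -P(2)·log₂(P(2)) = -(0.0504)·log₂(0.0504) = 0.21725
  -P(3)·log₂(P(3)) = -(0.6819)·log₂(0.6819) = 0.37666
  -P(4)·log₂(P(4)) = -(0.0099)·log₂(0.0099) = 0.06592
H(P) = 0.50417 + 0.21725 + 0.37666 + 0.06592 = 1.16400 bits

log₂(4) = 2.00000 bits

D_KL(P||U) = 2.00000 - 1.16400 = 0.83600 ≈ 0.8360 bits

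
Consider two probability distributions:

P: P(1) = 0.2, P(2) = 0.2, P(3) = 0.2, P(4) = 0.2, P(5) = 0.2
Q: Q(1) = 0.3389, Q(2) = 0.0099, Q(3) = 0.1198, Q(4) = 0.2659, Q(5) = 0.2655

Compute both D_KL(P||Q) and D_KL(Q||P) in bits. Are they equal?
D_KL(P||Q) = 0.6991 bits, D_KL(Q||P) = 0.3441 bits. No, they are not equal.

D_KL(P||Q) = Σ P(x) log₂(P(x)/Q(x))

Computing term by term:
  P(1)·log₂(P(1)/Q(1)) = 0.2·log₂(0.2/0.3389) = -0.15217
  P(2)·log₂(P(2)/Q(2)) = 0.2·log₂(0.2/0.0099) = 0.86729
  P(3)·log₂(P(3)/Q(3)) = 0.2·log₂(0.2/0.1198) = 0.14787
  P(4)·log₂(P(4)/Q(4)) = 0.2·log₂(0.2/0.2659) = -0.08218
  P(5)·log₂(P(5)/Q(5)) = 0.2·log₂(0.2/0.2655) = -0.08174

D_KL(P||Q) = -0.15217 + 0.86729 + 0.14787 - 0.08218 - 0.08174 = 0.69907 ≈ 0.6991 bits

D_KL(Q||P) = Σ Q(x) log₂(Q(x)/P(x))

Computing term by term:
  Q(1)·log₂(Q(1)/P(1)) = 0.3389·log₂(0.3389/0.2) = 0.25786
  Q(2)·log₂(Q(2)/P(2)) = 0.0099·log₂(0.0099/0.2) = -0.04293
  Q(3)·log₂(Q(3)/P(3)) = 0.1198·log₂(0.1198/0.2) = -0.08858
  Q(4)·log₂(Q(4)/P(4)) = 0.2659·log₂(0.2659/0.2) = 0.10925
  Q(5)·log₂(Q(5)/P(5)) = 0.2655·log₂(0.2655/0.2) = 0.10851

D_KL(Q||P) = 0.25786 - 0.04293 - 0.08858 + 0.10925 + 0.10851 = 0.34411 ≈ 0.3441 bits

These are NOT equal (difference: 0.3550 bits). KL divergence is asymmetric: D_KL(P||Q) ≠ D_KL(Q||P) in general.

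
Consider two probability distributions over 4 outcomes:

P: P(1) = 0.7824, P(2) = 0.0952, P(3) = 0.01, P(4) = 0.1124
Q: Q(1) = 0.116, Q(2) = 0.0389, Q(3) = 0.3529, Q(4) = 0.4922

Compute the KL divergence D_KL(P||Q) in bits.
1.9866 bits

D_KL(P||Q) = Σ P(x) log₂(P(x)/Q(x))

Computing term by term:
  P(1)·log₂(P(1)/Q(1)) = 0.7824·log₂(0.7824/0.116) = 2.15456
  P(2)·log₂(P(2)/Q(2)) = 0.0952·log₂(0.0952/0.0389) = 0.12292
  P(3)·log₂(P(3)/Q(3)) = 0.01·log₂(0.01/0.3529) = -0.05141
  P(4)·log₂(P(4)/Q(4)) = 0.1124·log₂(0.1124/0.4922) = -0.23948

D_KL(P||Q) = 2.15456 + 0.12292 - 0.05141 - 0.23948 = 1.98659 ≈ 1.9866 bits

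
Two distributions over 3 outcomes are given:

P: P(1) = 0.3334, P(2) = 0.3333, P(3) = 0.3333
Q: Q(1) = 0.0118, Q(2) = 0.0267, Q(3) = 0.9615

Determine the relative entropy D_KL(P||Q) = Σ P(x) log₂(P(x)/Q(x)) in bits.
2.3115 bits

D_KL(P||Q) = Σ P(x) log₂(P(x)/Q(x))

Computing term by term:
  P(1)·log₂(P(1)/Q(1)) = 0.3334·log₂(0.3334/0.0118) = 1.60712
  P(2)·log₂(P(2)/Q(2)) = 0.3333·log₂(0.3333/0.0267) = 1.21385
  P(3)·log₂(P(3)/Q(3)) = 0.3333·log₂(0.3333/0.9615) = -0.50944

D_KL(P||Q) = 1.60712 + 1.21385 - 0.50944 = 2.31153 ≈ 2.3115 bits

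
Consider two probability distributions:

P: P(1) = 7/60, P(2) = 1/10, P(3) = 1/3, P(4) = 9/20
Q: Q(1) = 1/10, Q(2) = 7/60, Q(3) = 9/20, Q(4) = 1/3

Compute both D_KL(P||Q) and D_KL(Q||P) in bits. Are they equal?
D_KL(P||Q) = 0.0542 bits, D_KL(Q||P) = 0.0542 bits. Yes, in this case they are equal (although KL divergence is not symmetric in general).

D_KL(P||Q) = Σ P(x) log₂(P(x)/Q(x))

Computing term by term:
  P(1)·log₂(P(1)/Q(1)) = (7/60)·log₂((7/60)/(1/10)) = 0.02595
  P(2)·log₂(P(2)/Q(2)) = (1/10)·log₂((1/10)/(7/60)) = -0.02224
  P(3)·log₂(P(3)/Q(3)) = (1/3)·log₂((1/3)/(9/20)) = -0.14432
  P(4)·log₂(P(4)/Q(4)) = (9/20)·log₂((9/20)/(1/3)) = 0.19483

D_KL(P||Q) = 0.02595 - 0.02224 - 0.14432 + 0.19483 = 0.05422 ≈ 0.0542 bits

D_KL(Q||P) = Σ Q(x) log₂(Q(x)/P(x))

Computing term by term:
  Q(1)·log₂(Q(1)/P(1)) = (1/10)·log₂((1/10)/(7/60)) = -0.02224
  Q(2)·log₂(Q(2)/P(2)) = (7/60)·log₂((7/60)/(1/10)) = 0.02595
  Q(3)·log₂(Q(3)/P(3)) = (9/20)·log₂((9/20)/(1/3)) = 0.19483
  Q(4)·log₂(Q(4)/P(4)) = (1/3)·log₂((1/3)/(9/20)) = -0.14432

D_KL(Q||P) = -0.02224 + 0.02595 + 0.19483 - 0.14432 = 0.05422 ≈ 0.0542 bits

These ARE equal here. Q is P with outcomes relabeled (Q(1) = P(2), Q(2) = P(1), Q(3) = P(4), Q(4) = P(3)) by a relabeling that is its own inverse, so the two sums contain exactly the same terms in a different order. This is a special case — KL divergence is not symmetric in general: D_KL(P||Q) ≠ D_KL(Q||P) for most P, Q.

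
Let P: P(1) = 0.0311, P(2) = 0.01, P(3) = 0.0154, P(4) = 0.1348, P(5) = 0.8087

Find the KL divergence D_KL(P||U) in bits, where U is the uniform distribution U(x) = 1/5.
1.3696 bits

U(i) = 1/5 for all i

D_KL(P||U) = Σ P(x) log₂(P(x) / (1/5))
           = Σ P(x) log₂(P(x)) + log₂(5)
           = log₂(5) - H(P)

H(P) = -Σ P(x) log₂(P(x)):
  -P(1)·log₂(P(1)) = -(0.0311)·log₂(0.0311) = 0.15572
  -P(2)·log₂(P(2)) = -(0.01)·log₂(0.01) = 0.06644
  -P(3)·log₂(P(3)) = -(0.0154)·log₂(0.0154) = 0.09272
  -P(4)·log₂(P(4)) = -(0.1348)·log₂(0.1348) = 0.38972
  -P(5)·log₂(P(5)) = -(0.8087)·log₂(0.8087) = 0.24772
H(P) = 0.15572 + 0.06644 + 0.09272 + 0.38972 + 0.24772 = 0.95232 bits

log₂(5) = 2.32193 bits

D_KL(P||U) = 2.32193 - 0.95232 = 1.36961 ≈ 1.3696 bits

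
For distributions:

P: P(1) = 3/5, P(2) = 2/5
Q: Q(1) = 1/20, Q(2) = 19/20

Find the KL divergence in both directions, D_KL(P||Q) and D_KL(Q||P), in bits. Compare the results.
D_KL(P||Q) = 1.6518 bits, D_KL(Q||P) = 1.0063 bits. D_KL(P||Q) is larger than D_KL(Q||P) by 0.6455 bits; the two directions differ.

D_KL(P||Q) = Σ P(x) log₂(P(x)/Q(x))

Computing term by term:
  P(1)·log₂(P(1)/Q(1)) = (3/5)·log₂((3/5)/(1/20)) = 2.15098
  P(2)·log₂(P(2)/Q(2)) = (2/5)·log₂((2/5)/(19/20)) = -0.49917

D_KL(P||Q) = 2.15098 - 0.49917 = 1.65181 ≈ 1.6518 bits

D_KL(Q||P) = Σ Q(x) log₂(Q(x)/P(x))

Computing term by term:
  Q(1)·log₂(Q(1)/P(1)) = (1/20)·log₂((1/20)/(3/5)) = -0.17925
  Q(2)·log₂(Q(2)/P(2)) = (19/20)·log₂((19/20)/(2/5)) = 1.18553

D_KL(Q||P) = -0.17925 + 1.18553 = 1.00628 ≈ 1.0063 bits

These are NOT equal (difference: 0.6455 bits). KL divergence is asymmetric: D_KL(P||Q) ≠ D_KL(Q||P) in general.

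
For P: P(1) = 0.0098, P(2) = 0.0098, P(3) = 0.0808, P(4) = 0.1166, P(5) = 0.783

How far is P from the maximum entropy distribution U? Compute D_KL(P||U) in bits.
1.2600 bits

U(i) = 1/5 for all i

D_KL(P||U) = Σ P(x) log₂(P(x) / (1/5))
           = Σ P(x) log₂(P(x)) + log₂(5)
           = log₂(5) - H(P)

H(P) = -Σ P(x) log₂(P(x)):
  -P(1)·log₂(P(1)) = -(0.0098)·log₂(0.0098) = 0.06540
  -P(2)·log₂(P(2)) = -(0.0098)·log₂(0.0098) = 0.06540
  -P(3)·log₂(P(3)) = -(0.0808)·log₂(0.0808) = 0.29326
  -P(4)·log₂(P(4)) = -(0.1166)·log₂(0.1166) = 0.36150
  -P(5)·log₂(P(5)) = -(0.783)·log₂(0.783) = 0.27633
H(P) = 0.06540 + 0.06540 + 0.29326 + 0.36150 + 0.27633 = 1.06189 bits

log₂(5) = 2.32193 bits

D_KL(P||U) = 2.32193 - 1.06189 = 1.26004 ≈ 1.2600 bits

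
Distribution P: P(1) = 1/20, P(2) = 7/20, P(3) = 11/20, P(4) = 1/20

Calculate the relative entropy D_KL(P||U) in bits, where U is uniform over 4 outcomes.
0.5633 bits

U(i) = 1/4 for all i

D_KL(P||U) = Σ P(x) log₂(P(x) / (1/4))
           = Σ P(x) log₂(P(x)) + log₂(4)
           = log₂(4) - H(P)

H(P) = -Σ P(x) log₂(P(x)):
  -P(1)·log₂(P(1)) = -(1/20)·log₂(1/20) = 0.21610
  -P(2)·log₂(P(2)) = -(7/20)·log₂(7/20) = 0.53010
  -P(3)·log₂(P(3)) = -(11/20)·log₂(11/20) = 0.47437
  -P(4)·log₂(P(4)) = -(1/20)·log₂(1/20) = 0.21610
H(P) = 0.21610 + 0.53010 + 0.47437 + 0.21610 = 1.43667 bits

log₂(4) = 2.00000 bits

D_KL(P||U) = 2.00000 - 1.43667 = 0.56333 ≈ 0.5633 bits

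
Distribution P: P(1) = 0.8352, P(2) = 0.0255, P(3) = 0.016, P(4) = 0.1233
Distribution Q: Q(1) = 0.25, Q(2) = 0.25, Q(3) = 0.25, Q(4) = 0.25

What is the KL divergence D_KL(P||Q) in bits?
1.1802 bits

D_KL(P||Q) = Σ P(x) log₂(P(x)/Q(x))

Computing term by term:
  P(1)·log₂(P(1)/Q(1)) = 0.8352·log₂(0.8352/0.25) = 1.45341
  P(2)·log₂(P(2)/Q(2)) = 0.0255·log₂(0.0255/0.25) = -0.08398
  P(3)·log₂(P(3)/Q(3)) = 0.016·log₂(0.016/0.25) = -0.06345
  P(4)·log₂(P(4)/Q(4)) = 0.1233·log₂(0.1233/0.25) = -0.12574

D_KL(P||Q) = 1.45341 - 0.08398 - 0.06345 - 0.12574 = 1.18024 ≈ 1.1802 bits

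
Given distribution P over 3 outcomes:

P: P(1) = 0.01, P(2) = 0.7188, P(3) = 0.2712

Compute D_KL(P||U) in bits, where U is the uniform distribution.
0.6656 bits

U(i) = 1/3 for all i

D_KL(P||U) = Σ P(x) log₂(P(x) / (1/3))
           = Σ P(x) log₂(P(x)) + log₂(3)
           = log₂(3) - H(P)

H(P) = -Σ P(x) log₂(P(x)):
  -P(1)·log₂(P(1)) = -(0.01)·log₂(0.01) = 0.06644
  -P(2)·log₂(P(2)) = -(0.7188)·log₂(0.7188) = 0.34239
  -P(3)·log₂(P(3)) = -(0.2712)·log₂(0.2712) = 0.51055
H(P) = 0.06644 + 0.34239 + 0.51055 = 0.91938 bits

log₂(3) = 1.58496 bits

D_KL(P||U) = 1.58496 - 0.91938 = 0.66558 ≈ 0.6656 bits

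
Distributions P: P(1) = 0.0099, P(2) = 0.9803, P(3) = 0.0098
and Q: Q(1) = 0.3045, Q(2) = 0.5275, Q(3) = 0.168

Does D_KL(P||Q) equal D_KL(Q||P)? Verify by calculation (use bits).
D_KL(P||Q) = 0.7873 bits, D_KL(Q||P) = 1.7222 bits. No — D_KL(P||Q) ≠ D_KL(Q||P) for this pair.

D_KL(P||Q) = Σ P(x) log₂(P(x)/Q(x))

Computing term by term:
  P(1)·log₂(P(1)/Q(1)) = 0.0099·log₂(0.0099/0.3045) = -0.04893
  P(2)·log₂(P(2)/Q(2)) = 0.9803·log₂(0.9803/0.5275) = 0.87644
  P(3)·log₂(P(3)/Q(3)) = 0.0098·log₂(0.0098/0.168) = -0.04018

D_KL(P||Q) = -0.04893 + 0.87644 - 0.04018 = 0.78733 ≈ 0.7873 bits

D_KL(Q||P) = Σ Q(x) log₂(Q(x)/P(x))

Computing term by term:
  Q(1)·log₂(Q(1)/P(1)) = 0.3045·log₂(0.3045/0.0099) = 1.50510
  Q(2)·log₂(Q(2)/P(2)) = 0.5275·log₂(0.5275/0.9803) = -0.47161
  Q(3)·log₂(Q(3)/P(3)) = 0.168·log₂(0.168/0.0098) = 0.68872

D_KL(Q||P) = 1.50510 - 0.47161 + 0.68872 = 1.72221 ≈ 1.7222 bits

These are NOT equal (difference: 0.9349 bits). KL divergence is asymmetric: D_KL(P||Q) ≠ D_KL(Q||P) in general.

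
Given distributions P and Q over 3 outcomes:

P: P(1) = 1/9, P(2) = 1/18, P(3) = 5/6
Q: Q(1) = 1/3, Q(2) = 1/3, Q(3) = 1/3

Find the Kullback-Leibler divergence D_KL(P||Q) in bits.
0.7819 bits

D_KL(P||Q) = Σ P(x) log₂(P(x)/Q(x))

Computing term by term:
  P(1)·log₂(P(1)/Q(1)) = (1/9)·log₂((1/9)/(1/3)) = -0.17611
  P(2)·log₂(P(2)/Q(2)) = (1/18)·log₂((1/18)/(1/3)) = -0.14361
  P(3)·log₂(P(3)/Q(3)) = (5/6)·log₂((5/6)/(1/3)) = 1.10161

D_KL(P||Q) = -0.17611 - 0.14361 + 1.10161 = 0.78189 ≈ 0.7819 bits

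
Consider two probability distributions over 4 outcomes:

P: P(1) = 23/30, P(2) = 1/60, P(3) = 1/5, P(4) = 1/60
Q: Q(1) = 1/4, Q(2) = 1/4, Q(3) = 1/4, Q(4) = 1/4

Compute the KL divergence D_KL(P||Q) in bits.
1.0448 bits

D_KL(P||Q) = Σ P(x) log₂(P(x)/Q(x))

Computing term by term:
  P(1)·log₂(P(1)/Q(1)) = (23/30)·log₂((23/30)/(1/4)) = 1.23945
  P(2)·log₂(P(2)/Q(2)) = (1/60)·log₂((1/60)/(1/4)) = -0.06511
  P(3)·log₂(P(3)/Q(3)) = (1/5)·log₂((1/5)/(1/4)) = -0.06439
  P(4)·log₂(P(4)/Q(4)) = (1/60)·log₂((1/60)/(1/4)) = -0.06511

D_KL(P||Q) = 1.23945 - 0.06511 - 0.06439 - 0.06511 = 1.04484 ≈ 1.0448 bits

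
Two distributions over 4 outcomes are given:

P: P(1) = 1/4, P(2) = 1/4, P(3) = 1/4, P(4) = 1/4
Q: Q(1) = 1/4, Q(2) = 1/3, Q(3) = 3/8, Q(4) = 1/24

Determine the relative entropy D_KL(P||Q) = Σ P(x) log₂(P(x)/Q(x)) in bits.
0.3962 bits

D_KL(P||Q) = Σ P(x) log₂(P(x)/Q(x))

Computing term by term:
  P(1)·log₂(P(1)/Q(1)) = (1/4)·log₂((1/4)/(1/4)) = 0.00000
  P(2)·log₂(P(2)/Q(2)) = (1/4)·log₂((1/4)/(1/3)) = -0.10376
  P(3)·log₂(P(3)/Q(3)) = (1/4)·log₂((1/4)/(3/8)) = -0.14624
  P(4)·log₂(P(4)/Q(4)) = (1/4)·log₂((1/4)/(1/24)) = 0.64624

D_KL(P||Q) = 0.00000 - 0.10376 - 0.14624 + 0.64624 = 0.39624 ≈ 0.3962 bits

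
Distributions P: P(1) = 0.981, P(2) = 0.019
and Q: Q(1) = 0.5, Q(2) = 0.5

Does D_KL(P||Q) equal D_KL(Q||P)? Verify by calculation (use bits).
D_KL(P||Q) = 0.8642 bits, D_KL(Q||P) = 1.8728 bits. No — D_KL(P||Q) ≠ D_KL(Q||P) for this pair.

D_KL(P||Q) = Σ P(x) log₂(P(x)/Q(x))

Computing term by term:
  P(1)·log₂(P(1)/Q(1)) = 0.981·log₂(0.981/0.5) = 0.95385
  P(2)·log₂(P(2)/Q(2)) = 0.019·log₂(0.019/0.5) = -0.08964

D_KL(P||Q) = 0.95385 - 0.08964 = 0.86421 ≈ 0.8642 bits

D_KL(Q||P) = Σ Q(x) log₂(Q(x)/P(x))

Computing term by term:
  Q(1)·log₂(Q(1)/P(1)) = 0.5·log₂(0.5/0.981) = -0.48616
  Q(2)·log₂(Q(2)/P(2)) = 0.5·log₂(0.5/0.019) = 2.35893

D_KL(Q||P) = -0.48616 + 2.35893 = 1.87277 ≈ 1.8728 bits

These are NOT equal (difference: 1.0086 bits). KL divergence is asymmetric: D_KL(P||Q) ≠ D_KL(Q||P) in general.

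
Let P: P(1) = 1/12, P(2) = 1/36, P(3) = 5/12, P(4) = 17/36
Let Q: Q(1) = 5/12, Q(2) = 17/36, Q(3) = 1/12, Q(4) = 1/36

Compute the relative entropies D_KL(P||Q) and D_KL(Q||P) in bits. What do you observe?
D_KL(P||Q) = 2.5906 bits, D_KL(Q||P) = 2.5906 bits. The two directions give the same value here, because Q is a self-inverse relabeling of P; in general KL divergence is asymmetric.

D_KL(P||Q) = Σ P(x) log₂(P(x)/Q(x))

Computing term by term:
  P(1)·log₂(P(1)/Q(1)) = (1/12)·log₂((1/12)/(5/12)) = -0.19349
  P(2)·log₂(P(2)/Q(2)) = (1/36)·log₂((1/36)/(17/36)) = -0.11354
  P(3)·log₂(P(3)/Q(3)) = (5/12)·log₂((5/12)/(1/12)) = 0.96747
  P(4)·log₂(P(4)/Q(4)) = (17/36)·log₂((17/36)/(1/36)) = 1.93019

D_KL(P||Q) = -0.19349 - 0.11354 + 0.96747 + 1.93019 = 2.59063 ≈ 2.5906 bits

D_KL(Q||P) = Σ Q(x) log₂(Q(x)/P(x))

Computing term by term:
  Q(1)·log₂(Q(1)/P(1)) = (5/12)·log₂((5/12)/(1/12)) = 0.96747
  Q(2)·log₂(Q(2)/P(2)) = (17/36)·log₂((17/36)/(1/36)) = 1.93019
  Q(3)·log₂(Q(3)/P(3)) = (1/12)·log₂((1/12)/(5/12)) = -0.19349
  Q(4)·log₂(Q(4)/P(4)) = (1/36)·log₂((1/36)/(17/36)) = -0.11354

D_KL(Q||P) = 0.96747 + 1.93019 - 0.19349 - 0.11354 = 2.59063 ≈ 2.5906 bits

These ARE equal here. Q is P with outcomes relabeled (Q(1) = P(3), Q(2) = P(4), Q(3) = P(1), Q(4) = P(2)) by a relabeling that is its own inverse, so the two sums contain exactly the same terms in a different order. This is a special case — KL divergence is not symmetric in general: D_KL(P||Q) ≠ D_KL(Q||P) for most P, Q.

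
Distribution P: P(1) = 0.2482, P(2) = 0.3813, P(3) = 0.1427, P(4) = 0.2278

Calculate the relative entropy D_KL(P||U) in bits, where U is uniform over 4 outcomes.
0.0836 bits

U(i) = 1/4 for all i

D_KL(P||U) = Σ P(x) log₂(P(x) / (1/4))
           = Σ P(x) log₂(P(x)) + log₂(4)
           = log₂(4) - H(P)

H(P) = -Σ P(x) log₂(P(x)):
  -P(1)·log₂(P(1)) = -(0.2482)·log₂(0.2482) = 0.49899
  -P(2)·log₂(P(2)) = -(0.3813)·log₂(0.3813) = 0.53039
  -P(3)·log₂(P(3)) = -(0.1427)·log₂(0.1427) = 0.40084
  -P(4)·log₂(P(4)) = -(0.2278)·log₂(0.2278) = 0.48616
H(P) = 0.49899 + 0.53039 + 0.40084 + 0.48616 = 1.91638 bits

log₂(4) = 2.00000 bits

D_KL(P||U) = 2.00000 - 1.91638 = 0.08362 ≈ 0.0836 bits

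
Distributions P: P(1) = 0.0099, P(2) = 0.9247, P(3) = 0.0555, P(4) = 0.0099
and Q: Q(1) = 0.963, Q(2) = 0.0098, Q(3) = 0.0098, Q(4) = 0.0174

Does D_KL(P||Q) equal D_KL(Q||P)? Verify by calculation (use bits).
D_KL(P||Q) = 6.1315 bits, D_KL(Q||P) = 6.2850 bits. No — D_KL(P||Q) ≠ D_KL(Q||P) for this pair.

D_KL(P||Q) = Σ P(x) log₂(P(x)/Q(x))

Computing term by term:
  P(1)·log₂(P(1)/Q(1)) = 0.0099·log₂(0.0099/0.963) = -0.06538
  P(2)·log₂(P(2)/Q(2)) = 0.9247·log₂(0.9247/0.0098) = 6.06609
  P(3)·log₂(P(3)/Q(3)) = 0.0555·log₂(0.0555/0.0098) = 0.13884
  P(4)·log₂(P(4)/Q(4)) = 0.0099·log₂(0.0099/0.0174) = -0.00805

D_KL(P||Q) = -0.06538 + 6.06609 + 0.13884 - 0.00805 = 6.13150 ≈ 6.1315 bits

D_KL(Q||P) = Σ Q(x) log₂(Q(x)/P(x))

Computing term by term:
  Q(1)·log₂(Q(1)/P(1)) = 0.963·log₂(0.963/0.0099) = 6.35962
  Q(2)·log₂(Q(2)/P(2)) = 0.0098·log₂(0.0098/0.9247) = -0.06429
  Q(3)·log₂(Q(3)/P(3)) = 0.0098·log₂(0.0098/0.0555) = -0.02452
  Q(4)·log₂(Q(4)/P(4)) = 0.0174·log₂(0.0174/0.0099) = 0.01416

D_KL(Q||P) = 6.35962 - 0.06429 - 0.02452 + 0.01416 = 6.28497 ≈ 6.2850 bits

These are NOT equal (difference: 0.1535 bits). KL divergence is asymmetric: D_KL(P||Q) ≠ D_KL(Q||P) in general.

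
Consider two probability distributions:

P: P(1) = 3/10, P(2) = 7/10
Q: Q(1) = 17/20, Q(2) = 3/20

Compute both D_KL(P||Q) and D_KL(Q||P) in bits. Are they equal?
D_KL(P||Q) = 1.1049 bits, D_KL(Q||P) = 0.9438 bits. No, they are not equal.

D_KL(P||Q) = Σ P(x) log₂(P(x)/Q(x))

Computing term by term:
  P(1)·log₂(P(1)/Q(1)) = (3/10)·log₂((3/10)/(17/20)) = -0.45075
  P(2)·log₂(P(2)/Q(2)) = (7/10)·log₂((7/10)/(3/20)) = 1.55567

D_KL(P||Q) = -0.45075 + 1.55567 = 1.10492 ≈ 1.1049 bits

D_KL(Q||P) = Σ Q(x) log₂(Q(x)/P(x))

Computing term by term:
  Q(1)·log₂(Q(1)/P(1)) = (17/20)·log₂((17/20)/(3/10)) = 1.27713
  Q(2)·log₂(Q(2)/P(2)) = (3/20)·log₂((3/20)/(7/10)) = -0.33336

D_KL(Q||P) = 1.27713 - 0.33336 = 0.94377 ≈ 0.9438 bits

These are NOT equal (difference: 0.1611 bits). KL divergence is asymmetric: D_KL(P||Q) ≠ D_KL(Q||P) in general.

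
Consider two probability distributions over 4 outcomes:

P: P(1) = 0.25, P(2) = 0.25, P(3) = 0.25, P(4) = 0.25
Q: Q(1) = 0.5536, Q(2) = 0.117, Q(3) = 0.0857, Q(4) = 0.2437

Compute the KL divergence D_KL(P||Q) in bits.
0.3825 bits

D_KL(P||Q) = Σ P(x) log₂(P(x)/Q(x))

Computing term by term:
  P(1)·log₂(P(1)/Q(1)) = 0.25·log₂(0.25/0.5536) = -0.28673
  P(2)·log₂(P(2)/Q(2)) = 0.25·log₂(0.25/0.117) = 0.27385
  P(3)·log₂(P(3)/Q(3)) = 0.25·log₂(0.25/0.0857) = 0.38614
  P(4)·log₂(P(4)/Q(4)) = 0.25·log₂(0.25/0.2437) = 0.00921

D_KL(P||Q) = -0.28673 + 0.27385 + 0.38614 + 0.00921 = 0.38247 ≈ 0.3825 bits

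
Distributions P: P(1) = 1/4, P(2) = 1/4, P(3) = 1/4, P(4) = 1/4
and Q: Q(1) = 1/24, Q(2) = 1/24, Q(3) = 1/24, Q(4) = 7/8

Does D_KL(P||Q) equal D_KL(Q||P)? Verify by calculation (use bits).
D_KL(P||Q) = 1.4869 bits, D_KL(Q||P) = 1.2583 bits. No — D_KL(P||Q) ≠ D_KL(Q||P) for this pair.

D_KL(P||Q) = Σ P(x) log₂(P(x)/Q(x))

Computing term by term:
  P(1)·log₂(P(1)/Q(1)) = (1/4)·log₂((1/4)/(1/24)) = 0.64624
  P(2)·log₂(P(2)/Q(2)) = (1/4)·log₂((1/4)/(1/24)) = 0.64624
  P(3)·log₂(P(3)/Q(3)) = (1/4)·log₂((1/4)/(1/24)) = 0.64624
  P(4)·log₂(P(4)/Q(4)) = (1/4)·log₂((1/4)/(7/8)) = -0.45184

D_KL(P||Q) = 0.64624 + 0.64624 + 0.64624 - 0.45184 = 1.48688 ≈ 1.4869 bits

D_KL(Q||P) = Σ Q(x) log₂(Q(x)/P(x))

Computing term by term:
  Q(1)·log₂(Q(1)/P(1)) = (1/24)·log₂((1/24)/(1/4)) = -0.10771
  Q(2)·log₂(Q(2)/P(2)) = (1/24)·log₂((1/24)/(1/4)) = -0.10771
  Q(3)·log₂(Q(3)/P(3)) = (1/24)·log₂((1/24)/(1/4)) = -0.10771
  Q(4)·log₂(Q(4)/P(4)) = (7/8)·log₂((7/8)/(1/4)) = 1.58144

D_KL(Q||P) = -0.10771 - 0.10771 - 0.10771 + 1.58144 = 1.25831 ≈ 1.2583 bits

These are NOT equal (difference: 0.2286 bits). KL divergence is asymmetric: D_KL(P||Q) ≠ D_KL(Q||P) in general.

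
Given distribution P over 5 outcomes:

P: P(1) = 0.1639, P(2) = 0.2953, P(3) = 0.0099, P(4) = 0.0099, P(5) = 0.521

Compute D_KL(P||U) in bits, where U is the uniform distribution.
0.7527 bits

U(i) = 1/5 for all i

D_KL(P||U) = Σ P(x) log₂(P(x) / (1/5))
           = Σ P(x) log₂(P(x)) + log₂(5)
           = log₂(5) - H(P)

H(P) = -Σ P(x) log₂(P(x)):
  -P(1)·log₂(P(1)) = -(0.1639)·log₂(0.1639) = 0.42763
  -P(2)·log₂(P(2)) = -(0.2953)·log₂(0.2953) = 0.51965
  -P(3)·log₂(P(3)) = -(0.0099)·log₂(0.0099) = 0.06592
  -P(4)·log₂(P(4)) = -(0.0099)·log₂(0.0099) = 0.06592
  -P(5)·log₂(P(5)) = -(0.521)·log₂(0.521) = 0.49008
H(P) = 0.42763 + 0.51965 + 0.06592 + 0.06592 + 0.49008 = 1.56920 bits

log₂(5) = 2.32193 bits

D_KL(P||U) = 2.32193 - 1.56920 = 0.75273 ≈ 0.7527 bits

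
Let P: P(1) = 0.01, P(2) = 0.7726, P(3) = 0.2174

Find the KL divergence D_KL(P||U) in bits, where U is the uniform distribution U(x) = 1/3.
0.7523 bits

U(i) = 1/3 for all i

D_KL(P||U) = Σ P(x) log₂(P(x) / (1/3))
           = Σ P(x) log₂(P(x)) + log₂(3)
           = log₂(3) - H(P)

H(P) = -Σ P(x) log₂(P(x)):
  -P(1)·log₂(P(1)) = -(0.01)·log₂(0.01) = 0.06644
  -P(2)·log₂(P(2)) = -(0.7726)·log₂(0.7726) = 0.28757
  -P(3)·log₂(P(3)) = -(0.2174)·log₂(0.2174) = 0.47862
H(P) = 0.06644 + 0.28757 + 0.47862 = 0.83263 bits

log₂(3) = 1.58496 bits

D_KL(P||U) = 1.58496 - 0.83263 = 0.75233 ≈ 0.7523 bits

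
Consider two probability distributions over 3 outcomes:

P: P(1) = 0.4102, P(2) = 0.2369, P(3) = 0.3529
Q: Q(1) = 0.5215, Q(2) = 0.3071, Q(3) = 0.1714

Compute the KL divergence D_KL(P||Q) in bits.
0.1369 bits

D_KL(P||Q) = Σ P(x) log₂(P(x)/Q(x))

Computing term by term:
  P(1)·log₂(P(1)/Q(1)) = 0.4102·log₂(0.4102/0.5215) = -0.14207
  P(2)·log₂(P(2)/Q(2)) = 0.2369·log₂(0.2369/0.3071) = -0.08870
  P(3)·log₂(P(3)/Q(3)) = 0.3529·log₂(0.3529/0.1714) = 0.36768

D_KL(P||Q) = -0.14207 - 0.08870 + 0.36768 = 0.13691 ≈ 0.1369 bits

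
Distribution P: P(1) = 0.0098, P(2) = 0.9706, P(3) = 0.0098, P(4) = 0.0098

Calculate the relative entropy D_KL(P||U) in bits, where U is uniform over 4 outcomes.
1.7620 bits

U(i) = 1/4 for all i

D_KL(P||U) = Σ P(x) log₂(P(x) / (1/4))
           = Σ P(x) log₂(P(x)) + log₂(4)
           = log₂(4) - H(P)

H(P) = -Σ P(x) log₂(P(x)):
  -P(1)·log₂(P(1)) = -(0.0098)·log₂(0.0098) = 0.06540
  -P(2)·log₂(P(2)) = -(0.9706)·log₂(0.9706) = 0.04179
  -P(3)·log₂(P(3)) = -(0.0098)·log₂(0.0098) = 0.06540
  -P(4)·log₂(P(4)) = -(0.0098)·log₂(0.0098) = 0.06540
H(P) = 0.06540 + 0.04179 + 0.06540 + 0.06540 = 0.23799 bits

log₂(4) = 2.00000 bits

D_KL(P||U) = 2.00000 - 0.23799 = 1.76201 ≈ 1.7620 bits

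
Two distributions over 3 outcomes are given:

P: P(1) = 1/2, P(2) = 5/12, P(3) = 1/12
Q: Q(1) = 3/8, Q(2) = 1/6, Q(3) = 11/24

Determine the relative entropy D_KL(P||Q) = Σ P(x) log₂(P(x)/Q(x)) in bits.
0.5534 bits

D_KL(P||Q) = Σ P(x) log₂(P(x)/Q(x))

Computing term by term:
  P(1)·log₂(P(1)/Q(1)) = (1/2)·log₂((1/2)/(3/8)) = 0.20752
  P(2)·log₂(P(2)/Q(2)) = (5/12)·log₂((5/12)/(1/6)) = 0.55080
  P(3)·log₂(P(3)/Q(3)) = (1/12)·log₂((1/12)/(11/24)) = -0.20495

D_KL(P||Q) = 0.20752 + 0.55080 - 0.20495 = 0.55337 ≈ 0.5534 bits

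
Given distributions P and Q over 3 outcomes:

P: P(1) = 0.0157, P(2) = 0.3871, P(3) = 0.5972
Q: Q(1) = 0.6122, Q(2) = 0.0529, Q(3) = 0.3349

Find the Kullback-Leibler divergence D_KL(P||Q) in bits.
1.5269 bits

D_KL(P||Q) = Σ P(x) log₂(P(x)/Q(x))

Computing term by term:
  P(1)·log₂(P(1)/Q(1)) = 0.0157·log₂(0.0157/0.6122) = -0.08298
  P(2)·log₂(P(2)/Q(2)) = 0.3871·log₂(0.3871/0.0529) = 1.11151
  P(3)·log₂(P(3)/Q(3)) = 0.5972·log₂(0.5972/0.3349) = 0.49835

D_KL(P||Q) = -0.08298 + 1.11151 + 0.49835 = 1.52688 ≈ 1.5269 bits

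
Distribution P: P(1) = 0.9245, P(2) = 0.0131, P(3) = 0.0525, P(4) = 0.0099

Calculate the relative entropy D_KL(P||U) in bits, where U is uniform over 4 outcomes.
1.5242 bits

U(i) = 1/4 for all i

D_KL(P||U) = Σ P(x) log₂(P(x) / (1/4))
           = Σ P(x) log₂(P(x)) + log₂(4)
           = log₂(4) - H(P)

H(P) = -Σ P(x) log₂(P(x)):
  -P(1)·log₂(P(1)) = -(0.9245)·log₂(0.9245) = 0.10470
  -P(2)·log₂(P(2)) = -(0.0131)·log₂(0.0131) = 0.08193
  -P(3)·log₂(P(3)) = -(0.0525)·log₂(0.0525) = 0.22321
  -P(4)·log₂(P(4)) = -(0.0099)·log₂(0.0099) = 0.06592
H(P) = 0.10470 + 0.08193 + 0.22321 + 0.06592 = 0.47576 bits

log₂(4) = 2.00000 bits

D_KL(P||U) = 2.00000 - 0.47576 = 1.52424 ≈ 1.5242 bits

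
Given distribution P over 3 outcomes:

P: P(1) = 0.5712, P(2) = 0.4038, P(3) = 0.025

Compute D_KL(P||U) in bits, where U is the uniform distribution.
0.4621 bits

U(i) = 1/3 for all i

D_KL(P||U) = Σ P(x) log₂(P(x) / (1/3))
           = Σ P(x) log₂(P(x)) + log₂(3)
           = log₂(3) - H(P)

H(P) = -Σ P(x) log₂(P(x)):
  -P(1)·log₂(P(1)) = -(0.5712)·log₂(0.5712) = 0.46149
  -P(2)·log₂(P(2)) = -(0.4038)·log₂(0.4038) = 0.52829
  -P(3)·log₂(P(3)) = -(0.025)·log₂(0.025) = 0.13305
H(P) = 0.46149 + 0.52829 + 0.13305 = 1.12283 bits

log₂(3) = 1.58496 bits

D_KL(P||U) = 1.58496 - 1.12283 = 0.46213 ≈ 0.4621 bits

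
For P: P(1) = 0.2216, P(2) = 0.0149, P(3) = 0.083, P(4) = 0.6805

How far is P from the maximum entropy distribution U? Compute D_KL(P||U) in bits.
0.7519 bits

U(i) = 1/4 for all i

D_KL(P||U) = Σ P(x) log₂(P(x) / (1/4))
           = Σ P(x) log₂(P(x)) + log₂(4)
           = log₂(4) - H(P)

H(P) = -Σ P(x) log₂(P(x)):
  -P(1)·log₂(P(1)) = -(0.2216)·log₂(0.2216) = 0.48175
  -P(2)·log₂(P(2)) = -(0.0149)·log₂(0.0149) = 0.09042
  -P(3)·log₂(P(3)) = -(0.083)·log₂(0.083) = 0.29803
  -P(4)·log₂(P(4)) = -(0.6805)·log₂(0.6805) = 0.37790
H(P) = 0.48175 + 0.09042 + 0.29803 + 0.37790 = 1.24810 bits

log₂(4) = 2.00000 bits

D_KL(P||U) = 2.00000 - 1.24810 = 0.75190 ≈ 0.7519 bits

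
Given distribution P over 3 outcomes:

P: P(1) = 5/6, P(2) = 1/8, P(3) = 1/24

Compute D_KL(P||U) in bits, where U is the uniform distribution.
0.7997 bits

U(i) = 1/3 for all i

D_KL(P||U) = Σ P(x) log₂(P(x) / (1/3))
           = Σ P(x) log₂(P(x)) + log₂(3)
           = log₂(3) - H(P)

H(P) = -Σ P(x) log₂(P(x)):
  -P(1)·log₂(P(1)) = -(5/6)·log₂(5/6) = 0.21920
  -P(2)·log₂(P(2)) = -(1/8)·log₂(1/8) = 0.37500
  -P(3)·log₂(P(3)) = -(1/24)·log₂(1/24) = 0.19104
H(P) = 0.21920 + 0.37500 + 0.19104 = 0.78524 bits

log₂(3) = 1.58496 bits

D_KL(P||U) = 1.58496 - 0.78524 = 0.79972 ≈ 0.7997 bits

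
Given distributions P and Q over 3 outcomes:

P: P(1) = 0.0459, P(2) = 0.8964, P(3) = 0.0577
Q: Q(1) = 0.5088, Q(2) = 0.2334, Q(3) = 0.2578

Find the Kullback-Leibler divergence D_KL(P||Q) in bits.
1.4563 bits

D_KL(P||Q) = Σ P(x) log₂(P(x)/Q(x))

Computing term by term:
  P(1)·log₂(P(1)/Q(1)) = 0.0459·log₂(0.0459/0.5088) = -0.15930
  P(2)·log₂(P(2)/Q(2)) = 0.8964·log₂(0.8964/0.2334) = 1.74022
  P(3)·log₂(P(3)/Q(3)) = 0.0577·log₂(0.0577/0.2578) = -0.12461

D_KL(P||Q) = -0.15930 + 1.74022 - 0.12461 = 1.45631 ≈ 1.4563 bits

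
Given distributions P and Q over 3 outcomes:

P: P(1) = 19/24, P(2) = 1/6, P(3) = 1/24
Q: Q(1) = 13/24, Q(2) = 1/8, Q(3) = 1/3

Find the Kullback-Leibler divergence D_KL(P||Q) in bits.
0.3776 bits

D_KL(P||Q) = Σ P(x) log₂(P(x)/Q(x))

Computing term by term:
  P(1)·log₂(P(1)/Q(1)) = (19/24)·log₂((19/24)/(13/24)) = 0.43343
  P(2)·log₂(P(2)/Q(2)) = (1/6)·log₂((1/6)/(1/8)) = 0.06917
  P(3)·log₂(P(3)/Q(3)) = (1/24)·log₂((1/24)/(1/3)) = -0.12500

D_KL(P||Q) = 0.43343 + 0.06917 - 0.12500 = 0.37760 ≈ 0.3776 bits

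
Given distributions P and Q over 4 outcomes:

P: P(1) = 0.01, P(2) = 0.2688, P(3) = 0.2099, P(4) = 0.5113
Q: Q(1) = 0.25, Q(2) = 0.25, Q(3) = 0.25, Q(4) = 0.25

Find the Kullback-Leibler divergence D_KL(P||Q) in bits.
0.4565 bits

D_KL(P||Q) = Σ P(x) log₂(P(x)/Q(x))

Computing term by term:
  P(1)·log₂(P(1)/Q(1)) = 0.01·log₂(0.01/0.25) = -0.04644
  P(2)·log₂(P(2)/Q(2)) = 0.2688·log₂(0.2688/0.25) = 0.02812
  P(3)·log₂(P(3)/Q(3)) = 0.2099·log₂(0.2099/0.25) = -0.05294
  P(4)·log₂(P(4)/Q(4)) = 0.5113·log₂(0.5113/0.25) = 0.52779

D_KL(P||Q) = -0.04644 + 0.02812 - 0.05294 + 0.52779 = 0.45653 ≈ 0.4565 bits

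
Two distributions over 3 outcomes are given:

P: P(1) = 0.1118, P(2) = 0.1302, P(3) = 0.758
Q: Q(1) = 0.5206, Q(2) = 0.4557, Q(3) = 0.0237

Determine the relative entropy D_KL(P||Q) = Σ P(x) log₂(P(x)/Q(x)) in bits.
3.3060 bits

D_KL(P||Q) = Σ P(x) log₂(P(x)/Q(x))

Computing term by term:
  P(1)·log₂(P(1)/Q(1)) = 0.1118·log₂(0.1118/0.5206) = -0.24811
  P(2)·log₂(P(2)/Q(2)) = 0.1302·log₂(0.1302/0.4557) = -0.23532
  P(3)·log₂(P(3)/Q(3)) = 0.758·log₂(0.758/0.0237) = 3.78942

D_KL(P||Q) = -0.24811 - 0.23532 + 3.78942 = 3.30599 ≈ 3.3060 bits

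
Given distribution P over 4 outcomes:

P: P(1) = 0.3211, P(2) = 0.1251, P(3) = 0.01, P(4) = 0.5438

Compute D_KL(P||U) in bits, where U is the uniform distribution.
0.5542 bits

U(i) = 1/4 for all i

D_KL(P||U) = Σ P(x) log₂(P(x) / (1/4))
           = Σ P(x) log₂(P(x)) + log₂(4)
           = log₂(4) - H(P)

H(P) = -Σ P(x) log₂(P(x)):
  -P(1)·log₂(P(1)) = -(0.3211)·log₂(0.3211) = 0.52625
  -P(2)·log₂(P(2)) = -(0.1251)·log₂(0.1251) = 0.37516
  -P(3)·log₂(P(3)) = -(0.01)·log₂(0.01) = 0.06644
  -P(4)·log₂(P(4)) = -(0.5438)·log₂(0.5438) = 0.47792
H(P) = 0.52625 + 0.37516 + 0.06644 + 0.47792 = 1.44577 bits

log₂(4) = 2.00000 bits

D_KL(P||U) = 2.00000 - 1.44577 = 0.55423 ≈ 0.5542 bits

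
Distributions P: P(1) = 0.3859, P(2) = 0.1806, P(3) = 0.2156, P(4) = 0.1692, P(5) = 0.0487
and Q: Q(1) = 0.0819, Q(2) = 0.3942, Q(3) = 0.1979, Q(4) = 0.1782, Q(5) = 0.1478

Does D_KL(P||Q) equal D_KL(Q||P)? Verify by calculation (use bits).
D_KL(P||Q) = 0.5956 bits, D_KL(Q||P) = 0.4864 bits. No — D_KL(P||Q) ≠ D_KL(Q||P) for this pair.

D_KL(P||Q) = Σ P(x) log₂(P(x)/Q(x))

Computing term by term:
  P(1)·log₂(P(1)/Q(1)) = 0.3859·log₂(0.3859/0.0819) = 0.86298
  P(2)·log₂(P(2)/Q(2)) = 0.1806·log₂(0.1806/0.3942) = -0.20338
  P(3)·log₂(P(3)/Q(3)) = 0.2156·log₂(0.2156/0.1979) = 0.02665
  P(4)·log₂(P(4)/Q(4)) = 0.1692·log₂(0.1692/0.1782) = -0.01265
  P(5)·log₂(P(5)/Q(5)) = 0.0487·log₂(0.0487/0.1478) = -0.07800

D_KL(P||Q) = 0.86298 - 0.20338 + 0.02665 - 0.01265 - 0.07800 = 0.59560 ≈ 0.5956 bits

D_KL(Q||P) = Σ Q(x) log₂(Q(x)/P(x))

Computing term by term:
  Q(1)·log₂(Q(1)/P(1)) = 0.0819·log₂(0.0819/0.3859) = -0.18315
  Q(2)·log₂(Q(2)/P(2)) = 0.3942·log₂(0.3942/0.1806) = 0.44392
  Q(3)·log₂(Q(3)/P(3)) = 0.1979·log₂(0.1979/0.2156) = -0.02446
  Q(4)·log₂(Q(4)/P(4)) = 0.1782·log₂(0.1782/0.1692) = 0.01332
  Q(5)·log₂(Q(5)/P(5)) = 0.1478·log₂(0.1478/0.0487) = 0.23672

D_KL(Q||P) = -0.18315 + 0.44392 - 0.02446 + 0.01332 + 0.23672 = 0.48635 ≈ 0.4864 bits

These are NOT equal (difference: 0.1092 bits). KL divergence is asymmetric: D_KL(P||Q) ≠ D_KL(Q||P) in general.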